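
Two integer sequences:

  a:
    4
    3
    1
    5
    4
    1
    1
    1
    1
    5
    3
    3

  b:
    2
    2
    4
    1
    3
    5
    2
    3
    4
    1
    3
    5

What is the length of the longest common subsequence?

6

Let dp[i][j] be the LCS length of the first i values of a and the first j values of b. dp[i][j] = dp[i-1][j-1]+1 when the i-th and j-th values match, else max(dp[i-1][j], dp[i][j-1]).
    ·  2  2  4  1  3  5  2  3  4  1  3  5
 ·  0  0  0  0  0  0  0  0  0  0  0  0  0
 4  0  0  0  1  1  1  1  1  1  1  1  1  1
 3  0  0  0  1  1  2  2  2  2  2  2  2  2
 1  0  0  0  1  2  2  2  2  2  2  3  3  3
 5  0  0  0  1  2  2  3  3  3  3  3  3  4
 4  0  0  0  1  2  2  3  3  3  4  4  4  4
 1  0  0  0  1  2  2  3  3  3  4  5  5  5
 1  0  0  0  1  2  2  3  3  3  4  5  5  5
 1  0  0  0  1  2  2  3  3  3  4  5  5  5
 1  0  0  0  1  2  2  3  3  3  4  5  5  5
 5  0  0  0  1  2  2  3  3  3  4  5  5  6
 3  0  0  0  1  2  3  3  3  4  4  5  6  6
 3  0  0  0  1  2  3  3  3  4  4  5  6  6
dp[12][12] = 6. One LCS (by backtracking along matches): 4, 3, 5, 4, 1, 5.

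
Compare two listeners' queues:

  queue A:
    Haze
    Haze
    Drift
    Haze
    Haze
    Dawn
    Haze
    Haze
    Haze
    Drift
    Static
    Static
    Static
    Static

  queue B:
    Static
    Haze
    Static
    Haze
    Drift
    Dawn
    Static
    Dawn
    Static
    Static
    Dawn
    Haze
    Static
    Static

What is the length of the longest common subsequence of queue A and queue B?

8

Match Haze [1,2] → Haze [2,4] → Drift [3,5] → Dawn [6,8] → Static [11,9] → Static [12,10] → Static [13,13] → Static [14,14] — 8 songs in the same relative order in both. dp[14][14] = 8 confirms this is the maximum.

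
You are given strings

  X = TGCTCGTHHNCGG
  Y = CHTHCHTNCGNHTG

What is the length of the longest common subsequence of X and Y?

Match C (X #3, Y #1), T (X #4, Y #3), C (X #5, Y #5), T (X #7, Y #7), N (X #10, Y #8), C (X #11, Y #9), G (X #12, Y #10), G (X #13, Y #14) — 8 characters in the same relative order in both. Since dp[13][14] = 8, nothing longer is possible.

8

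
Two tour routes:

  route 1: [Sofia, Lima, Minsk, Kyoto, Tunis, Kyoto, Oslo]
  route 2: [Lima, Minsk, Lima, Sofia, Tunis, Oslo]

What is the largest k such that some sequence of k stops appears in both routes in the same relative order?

4

Pick Lima at route 1[2]=route 2[1], then Minsk at route 1[3]=route 2[2], then Tunis at route 1[5]=route 2[5], then Oslo at route 1[7]=route 2[6]; all 4 stops appear in both, in order, and the DP table's final entry dp[7][6] is also 4, so no common subsequence is longer.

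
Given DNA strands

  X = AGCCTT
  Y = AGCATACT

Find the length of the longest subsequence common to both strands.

5

Let dp[i][j] be the LCS length of the first i bases of X and the first j bases of Y. dp[i][j] = dp[i-1][j-1]+1 when the i-th and j-th bases match, else max(dp[i-1][j], dp[i][j-1]).
    ·  A  G  C  A  T  A  C  T
 ·  0  0  0  0  0  0  0  0  0
 A  0  1  1  1  1  1  1  1  1
 G  0  1  2  2  2  2  2  2  2
 C  0  1  2  3  3  3  3  3  3
 C  0  1  2  3  3  3  3  4  4
 T  0  1  2  3  3  4  4  4  5
 T  0  1  2  3  3  4  4  4  5
dp[6][8] = 5. One LCS (by backtracking along matches): AGCCT.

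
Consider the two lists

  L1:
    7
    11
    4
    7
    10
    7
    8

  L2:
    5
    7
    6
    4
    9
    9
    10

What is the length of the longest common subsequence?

Pick 7 [1,2]; then 4 [3,4]; then 10 [5,7]; all 3 values appear in both, in order, and the DP table's final entry dp[7][7] is also 3, so no common subsequence is longer.

3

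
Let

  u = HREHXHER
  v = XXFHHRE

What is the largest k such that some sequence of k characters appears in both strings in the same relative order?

3

Pick H (u #1, v #5), R (u #2, v #6), E (u #7, v #7); all 3 characters appear in both, in order, and the DP table's final entry dp[8][7] is also 3, so no common subsequence is longer.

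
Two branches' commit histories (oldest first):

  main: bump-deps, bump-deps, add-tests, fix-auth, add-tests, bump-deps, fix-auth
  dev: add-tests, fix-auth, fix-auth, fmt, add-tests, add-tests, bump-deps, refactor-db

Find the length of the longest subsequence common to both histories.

4

Pick add-tests [3,1] → fix-auth [4,3] → add-tests [5,6] → bump-deps [6,7]; all 4 commits appear in both, in order, and the DP table's final entry dp[7][8] is also 4, so no common subsequence is longer.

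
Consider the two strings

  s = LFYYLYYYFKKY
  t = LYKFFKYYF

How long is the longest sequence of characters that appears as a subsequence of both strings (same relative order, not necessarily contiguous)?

Let dp[i][j] be the LCS length of the first i characters of s and the first j characters of t. dp[i][j] = dp[i-1][j-1]+1 when the i-th and j-th characters match, else max(dp[i-1][j], dp[i][j-1]).
    ·  L  Y  K  F  F  K  Y  Y  F
 ·  0  0  0  0  0  0  0  0  0  0
 L  0  1  1  1  1  1  1  1  1  1
 F  0  1  1  1  2  2  2  2  2  2
 Y  0  1  2  2  2  2  2  3  3  3
 Y  0  1  2  2  2  2  2  3  4  4
 L  0  1  2  2  2  2  2  3  4  4
 Y  0  1  2  2  2  2  2  3  4  4
 Y  0  1  2  2  2  2  2  3  4  4
 Y  0  1  2  2  2  2  2  3  4  4
 F  0  1  2  2  3  3  3  3  4  5
 K  0  1  2  3  3  3  4  4  4  5
 K  0  1  2  3  3  3  4  4  4  5
 Y  0  1  2  3  3  3  4  5  5  5
dp[12][9] = 5. One LCS (by backtracking along matches): LFYYF.

5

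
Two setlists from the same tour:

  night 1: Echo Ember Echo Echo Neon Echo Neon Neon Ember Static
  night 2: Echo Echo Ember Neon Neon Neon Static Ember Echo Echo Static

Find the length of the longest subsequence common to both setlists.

7

Taking Echo at night 1[1]=night 2[2]; then Ember at night 1[2]=night 2[3]; then Neon at night 1[5]=night 2[4]; then Neon at night 1[7]=night 2[5]; then Neon at night 1[8]=night 2[6]; then Ember at night 1[9]=night 2[8]; then Static at night 1[10]=night 2[11] gives a common subsequence of length 7. The LCS DP gives dp[10][11] = 7, so this is optimal.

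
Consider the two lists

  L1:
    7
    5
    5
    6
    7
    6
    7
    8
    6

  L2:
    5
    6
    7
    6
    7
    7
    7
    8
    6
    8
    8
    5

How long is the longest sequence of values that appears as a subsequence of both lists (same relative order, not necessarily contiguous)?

7

Let dp[i][j] be the LCS length of the first i values of L1 and the first j values of L2. dp[i][j] = dp[i-1][j-1]+1 when the i-th and j-th values match, else max(dp[i-1][j], dp[i][j-1]).
    ·  5  6  7  6  7  7  7  8  6  8  8  5
 ·  0  0  0  0  0  0  0  0  0  0  0  0  0
 7  0  0  0  1  1  1  1  1  1  1  1  1  1
 5  0  1  1  1  1  1  1  1  1  1  1  1  2
 5  0  1  1  1  1  1  1  1  1  1  1  1  2
 6  0  1  2  2  2  2  2  2  2  2  2  2  2
 7  0  1  2  3  3  3  3  3  3  3  3  3  3
 6  0  1  2  3  4  4  4  4  4  4  4  4  4
 7  0  1  2  3  4  5  5  5  5  5  5  5  5
 8  0  1  2  3  4  5  5  5  6  6  6  6  6
 6  0  1  2  3  4  5  5  5  6  7  7  7  7
dp[9][12] = 7. One LCS (by backtracking along matches): 5, 6, 7, 6, 7, 8, 6.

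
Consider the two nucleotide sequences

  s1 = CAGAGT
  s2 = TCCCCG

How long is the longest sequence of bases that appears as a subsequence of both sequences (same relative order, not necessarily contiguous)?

2

Let dp[i][j] be the LCS length of the first i bases of s1 and the first j bases of s2. dp[i][j] = dp[i-1][j-1]+1 when the i-th and j-th bases match, else max(dp[i-1][j], dp[i][j-1]).
    ·  T  C  C  C  C  G
 ·  0  0  0  0  0  0  0
 C  0  0  1  1  1  1  1
 A  0  0  1  1  1  1  1
 G  0  0  1  1  1  1  2
 A  0  0  1  1  1  1  2
 G  0  0  1  1  1  1  2
 T  0  1  1  1  1  1  2
dp[6][6] = 2. One LCS (by backtracking along matches): CG.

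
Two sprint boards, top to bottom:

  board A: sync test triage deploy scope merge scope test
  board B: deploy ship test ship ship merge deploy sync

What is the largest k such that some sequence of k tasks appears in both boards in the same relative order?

Match test (board A #2, board B #3); then deploy (board A #4, board B #7) — 2 tasks in the same relative order in both. Since dp[8][8] = 2, nothing longer is possible.

2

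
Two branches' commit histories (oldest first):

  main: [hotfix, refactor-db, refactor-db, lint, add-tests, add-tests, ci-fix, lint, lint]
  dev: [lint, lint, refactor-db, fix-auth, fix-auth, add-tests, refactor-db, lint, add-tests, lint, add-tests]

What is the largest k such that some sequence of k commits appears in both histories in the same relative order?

One common subsequence of length 5: refactor-db at main[2]=dev[3] → refactor-db at main[3]=dev[7] → lint at main[4]=dev[8] → add-tests at main[5]=dev[9] → add-tests at main[6]=dev[11], and the DP table's final entry dp[9][11] is also 5, so no common subsequence is longer.

5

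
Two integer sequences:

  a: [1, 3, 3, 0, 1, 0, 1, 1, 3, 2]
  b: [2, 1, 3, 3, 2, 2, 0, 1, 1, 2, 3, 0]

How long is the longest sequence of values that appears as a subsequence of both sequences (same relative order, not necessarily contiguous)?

One common subsequence of length 7: 1 [1,2]; then 3 [2,3]; then 3 [3,4]; then 0 [4,7]; then 1 [5,8]; then 1 [7,9]; then 3 [9,11]. The LCS DP gives dp[10][12] = 7, so this is optimal.

7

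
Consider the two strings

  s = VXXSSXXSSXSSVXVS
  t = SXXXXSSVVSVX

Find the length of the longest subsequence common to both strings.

One common subsequence of length 9: X [2,2] → X [3,3] → X [6,4] → X [7,5] → S [8,6] → S [9,7] → S [12,10] → V [13,11] → X [14,12], and the DP table's final entry dp[16][12] is also 9, so no common subsequence is longer.

9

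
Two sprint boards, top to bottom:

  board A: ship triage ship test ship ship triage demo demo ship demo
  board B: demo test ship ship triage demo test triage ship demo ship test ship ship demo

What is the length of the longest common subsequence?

Match test at board A[4]=board B[2]; then ship at board A[5]=board B[3]; then ship at board A[6]=board B[4]; then triage at board A[7]=board B[5]; then demo at board A[8]=board B[6]; then demo at board A[9]=board B[10]; then ship at board A[10]=board B[14]; then demo at board A[11]=board B[15] — 8 tasks in the same relative order in both. The LCS DP gives dp[11][15] = 8, so this is optimal.

8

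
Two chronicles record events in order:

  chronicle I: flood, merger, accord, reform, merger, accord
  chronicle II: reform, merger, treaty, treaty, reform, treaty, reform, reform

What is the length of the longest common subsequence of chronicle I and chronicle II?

Match merger at chronicle I[2]=chronicle II[2]; then reform at chronicle I[4]=chronicle II[8] — 2 events in the same relative order in both. dp[6][8] = 2 confirms this is the maximum.

2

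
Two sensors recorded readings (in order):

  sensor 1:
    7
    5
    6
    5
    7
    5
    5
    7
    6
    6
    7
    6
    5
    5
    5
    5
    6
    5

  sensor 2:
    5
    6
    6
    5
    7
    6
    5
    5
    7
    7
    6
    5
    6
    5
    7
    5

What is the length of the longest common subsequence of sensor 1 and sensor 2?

Match 5 (sensor 1 #2, sensor 2 #1) → 6 (sensor 1 #3, sensor 2 #3) → 5 (sensor 1 #4, sensor 2 #4) → 7 (sensor 1 #5, sensor 2 #5) → 5 (sensor 1 #6, sensor 2 #7) → 5 (sensor 1 #7, sensor 2 #8) → 7 (sensor 1 #8, sensor 2 #9) → 7 (sensor 1 #11, sensor 2 #10) → 6 (sensor 1 #12, sensor 2 #11) → 5 (sensor 1 #13, sensor 2 #12) → 5 (sensor 1 #14, sensor 2 #14) → 5 (sensor 1 #18, sensor 2 #16) — 12 values in the same relative order in both. Since dp[18][16] = 12, nothing longer is possible.

12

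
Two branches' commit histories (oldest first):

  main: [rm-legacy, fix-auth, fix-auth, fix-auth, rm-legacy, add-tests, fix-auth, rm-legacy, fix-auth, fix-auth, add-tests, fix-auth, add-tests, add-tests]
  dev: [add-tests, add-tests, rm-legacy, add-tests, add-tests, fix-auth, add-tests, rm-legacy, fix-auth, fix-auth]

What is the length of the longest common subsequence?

6

Pick rm-legacy [1,3]; then fix-auth [4,6]; then add-tests [6,7]; then rm-legacy [8,8]; then fix-auth [10,9]; then fix-auth [12,10]; all 6 commits appear in both, in order. dp[14][10] = 6 confirms this is the maximum.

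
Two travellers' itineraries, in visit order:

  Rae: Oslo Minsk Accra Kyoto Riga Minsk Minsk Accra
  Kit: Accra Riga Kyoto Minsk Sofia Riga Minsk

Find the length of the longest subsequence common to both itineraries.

Pick Accra at Rae[3]=Kit[1], then Kyoto at Rae[4]=Kit[3], then Riga at Rae[5]=Kit[6], then Minsk at Rae[7]=Kit[7]; all 4 stops appear in both, in order. The LCS DP gives dp[8][7] = 4, so this is optimal.

4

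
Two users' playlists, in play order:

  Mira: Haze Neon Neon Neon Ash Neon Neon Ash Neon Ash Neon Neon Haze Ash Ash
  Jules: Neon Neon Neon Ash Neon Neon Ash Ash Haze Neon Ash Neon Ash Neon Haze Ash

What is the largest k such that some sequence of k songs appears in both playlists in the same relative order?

13

Match Neon (Mira #2, Jules #1), then Neon (Mira #3, Jules #2), then Neon (Mira #4, Jules #3), then Ash (Mira #5, Jules #4), then Neon (Mira #6, Jules #5), then Neon (Mira #7, Jules #6), then Ash (Mira #8, Jules #8), then Neon (Mira #9, Jules #10), then Ash (Mira #10, Jules #11), then Neon (Mira #11, Jules #12), then Neon (Mira #12, Jules #14), then Haze (Mira #13, Jules #15), then Ash (Mira #15, Jules #16) — 13 songs in the same relative order in both. Since dp[15][16] = 13, nothing longer is possible.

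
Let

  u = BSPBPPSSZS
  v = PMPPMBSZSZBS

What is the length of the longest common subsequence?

One common subsequence of length 7: P (u #3, v #1) → P (u #5, v #3) → P (u #6, v #4) → S (u #7, v #7) → S (u #8, v #9) → Z (u #9, v #10) → S (u #10, v #12). The LCS DP gives dp[10][12] = 7, so this is optimal.

7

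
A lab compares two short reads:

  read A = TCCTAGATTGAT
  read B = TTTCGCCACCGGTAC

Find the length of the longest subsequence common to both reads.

Match T (read A #1, read B #3), then C (read A #2, read B #6), then C (read A #3, read B #7), then A (read A #5, read B #8), then G (read A #6, read B #12), then T (read A #9, read B #13), then A (read A #11, read B #14) — 7 bases in the same relative order in both, and the DP table's final entry dp[12][15] is also 7, so no common subsequence is longer.

7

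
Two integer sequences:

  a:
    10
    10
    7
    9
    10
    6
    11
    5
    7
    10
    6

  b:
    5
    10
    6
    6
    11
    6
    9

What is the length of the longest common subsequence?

Let dp[i][j] be the LCS length of the first i values of a and the first j values of b. dp[i][j] = dp[i-1][j-1]+1 when the i-th and j-th values match, else max(dp[i-1][j], dp[i][j-1]).
    ·  5 10  6  6 11  6  9
 ·  0  0  0  0  0  0  0  0
10  0  0  1  1  1  1  1  1
10  0  0  1  1  1  1  1  1
 7  0  0  1  1  1  1  1  1
 9  0  0  1  1  1  1  1  2
10  0  0  1  1  1  1  1  2
 6  0  0  1  2  2  2  2  2
11  0  0  1  2  2  3  3  3
 5  0  1  1  2  2  3  3  3
 7  0  1  1  2  2  3  3  3
10  0  1  2  2  2  3  3  3
 6  0  1  2  3  3  3  4  4
dp[11][7] = 4. One LCS (by backtracking along matches): 10, 6, 11, 6.

4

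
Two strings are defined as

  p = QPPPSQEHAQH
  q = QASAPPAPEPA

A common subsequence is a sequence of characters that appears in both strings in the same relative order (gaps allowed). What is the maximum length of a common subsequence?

Match Q [1,1]; then P [2,5]; then P [3,6]; then P [4,8]; then E [7,9]; then A [9,11] — 6 characters in the same relative order in both. The LCS DP gives dp[11][11] = 6, so this is optimal.

6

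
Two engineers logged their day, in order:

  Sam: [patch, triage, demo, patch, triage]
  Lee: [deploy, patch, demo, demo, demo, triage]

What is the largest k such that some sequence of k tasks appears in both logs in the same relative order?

One common subsequence of length 3: patch at Sam[1]=Lee[2], then demo at Sam[3]=Lee[5], then triage at Sam[5]=Lee[6]. dp[5][6] = 3 confirms this is the maximum.

3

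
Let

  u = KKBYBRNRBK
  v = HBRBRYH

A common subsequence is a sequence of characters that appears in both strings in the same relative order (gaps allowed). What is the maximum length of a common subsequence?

One common subsequence of length 3: B (u #3, v #2) → B (u #5, v #4) → R (u #6, v #5). The LCS DP gives dp[10][7] = 3, so this is optimal.

3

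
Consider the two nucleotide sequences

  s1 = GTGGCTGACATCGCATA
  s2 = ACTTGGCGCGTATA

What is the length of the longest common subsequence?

10

Taking T at s1[2]=s2[4]; then G at s1[3]=s2[5]; then G at s1[4]=s2[6]; then C at s1[5]=s2[7]; then G at s1[7]=s2[8]; then C at s1[9]=s2[9]; then T at s1[11]=s2[11]; then A at s1[15]=s2[12]; then T at s1[16]=s2[13]; then A at s1[17]=s2[14] gives a common subsequence of length 10. dp[17][14] = 10 confirms this is the maximum.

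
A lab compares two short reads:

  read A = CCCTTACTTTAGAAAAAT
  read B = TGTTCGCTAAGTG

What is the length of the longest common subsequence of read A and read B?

Match C (read A #1, read B #5), C (read A #3, read B #7), T (read A #5, read B #8), A (read A #6, read B #9), A (read A #11, read B #10), G (read A #12, read B #11), T (read A #18, read B #12) — 7 bases in the same relative order in both. dp[18][13] = 7 confirms this is the maximum.

7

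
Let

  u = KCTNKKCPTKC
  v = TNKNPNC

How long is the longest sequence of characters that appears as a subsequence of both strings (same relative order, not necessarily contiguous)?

Pick T [3,1], N [4,2], K [5,3], P [8,5], C [11,7]; all 5 characters appear in both, in order. Since dp[11][7] = 5, nothing longer is possible.

5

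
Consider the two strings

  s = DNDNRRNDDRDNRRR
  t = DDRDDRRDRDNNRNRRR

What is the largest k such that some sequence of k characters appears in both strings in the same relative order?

One common subsequence of length 11: D (s #1, t #4), then D (s #3, t #5), then R (s #5, t #6), then R (s #6, t #7), then D (s #8, t #8), then D (s #9, t #10), then R (s #10, t #13), then N (s #12, t #14), then R (s #13, t #15), then R (s #14, t #16), then R (s #15, t #17). dp[15][17] = 11 confirms this is the maximum.

11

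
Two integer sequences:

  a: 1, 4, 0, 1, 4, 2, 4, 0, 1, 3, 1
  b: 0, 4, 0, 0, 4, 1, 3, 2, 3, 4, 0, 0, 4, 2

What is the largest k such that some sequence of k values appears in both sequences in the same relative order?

One common subsequence of length 6: 4 [2,2] → 0 [3,4] → 1 [4,6] → 2 [6,8] → 4 [7,10] → 0 [8,12]. Since dp[11][14] = 6, nothing longer is possible.

6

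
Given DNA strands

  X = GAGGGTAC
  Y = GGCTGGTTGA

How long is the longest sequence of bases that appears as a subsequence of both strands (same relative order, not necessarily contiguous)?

One common subsequence of length 6: G (X #1, Y #1); then G (X #3, Y #2); then G (X #4, Y #5); then G (X #5, Y #6); then T (X #6, Y #8); then A (X #7, Y #10). Since dp[8][10] = 6, nothing longer is possible.

6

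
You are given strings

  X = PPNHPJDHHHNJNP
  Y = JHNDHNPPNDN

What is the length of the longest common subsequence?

Taking P [1,7], then P [2,8], then N [3,9], then D [7,10], then N [13,11] gives a common subsequence of length 5, and the DP table's final entry dp[14][11] is also 5, so no common subsequence is longer.

5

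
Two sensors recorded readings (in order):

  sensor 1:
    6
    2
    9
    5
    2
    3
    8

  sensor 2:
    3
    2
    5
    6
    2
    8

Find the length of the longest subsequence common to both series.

4

Pick 2 [2,2]; then 5 [4,3]; then 2 [5,5]; then 8 [7,6]; all 4 values appear in both, in order, and the DP table's final entry dp[7][6] is also 4, so no common subsequence is longer.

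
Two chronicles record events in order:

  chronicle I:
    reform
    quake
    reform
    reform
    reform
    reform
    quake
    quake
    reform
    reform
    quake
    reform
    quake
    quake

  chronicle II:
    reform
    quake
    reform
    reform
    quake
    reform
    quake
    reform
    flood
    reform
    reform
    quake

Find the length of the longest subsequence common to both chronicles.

Pick reform (chronicle I #1, chronicle II #1) → quake (chronicle I #2, chronicle II #2) → reform (chronicle I #3, chronicle II #3) → reform (chronicle I #4, chronicle II #4) → reform (chronicle I #6, chronicle II #6) → quake (chronicle I #8, chronicle II #7) → reform (chronicle I #9, chronicle II #8) → reform (chronicle I #10, chronicle II #10) → reform (chronicle I #12, chronicle II #11) → quake (chronicle I #14, chronicle II #12); all 10 events appear in both, in order, and the DP table's final entry dp[14][12] is also 10, so no common subsequence is longer.

10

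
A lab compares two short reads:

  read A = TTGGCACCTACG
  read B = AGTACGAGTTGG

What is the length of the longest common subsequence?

5

Let dp[i][j] be the LCS length of the first i bases of read A and the first j bases of read B. dp[i][j] = dp[i-1][j-1]+1 when the i-th and j-th bases match, else max(dp[i-1][j], dp[i][j-1]).
    ·  A  G  T  A  C  G  A  G  T  T  G  G
 ·  0  0  0  0  0  0  0  0  0  0  0  0  0
 T  0  0  0  1  1  1  1  1  1  1  1  1  1
 T  0  0  0  1  1  1  1  1  1  2  2  2  2
 G  0  0  1  1  1  1  2  2  2  2  2  3  3
 G  0  0  1  1  1  1  2  2  3  3  3  3  4
 C  0  0  1  1  1  2  2  2  3  3  3  3  4
 A  0  1  1  1  2  2  2  3  3  3  3  3  4
 C  0  1  1  1  2  3  3  3  3  3  3  3  4
 C  0  1  1  1  2  3  3  3  3  3  3  3  4
 T  0  1  1  2  2  3  3  3  3  4  4  4  4
 A  0  1  1  2  3  3  3  4  4  4  4  4  4
 C  0  1  1  2  3  4  4  4  4  4  4  4  4
 G  0  1  2  2  3  4  5  5  5  5  5  5  5
dp[12][12] = 5. One LCS (by backtracking along matches): TGGTG.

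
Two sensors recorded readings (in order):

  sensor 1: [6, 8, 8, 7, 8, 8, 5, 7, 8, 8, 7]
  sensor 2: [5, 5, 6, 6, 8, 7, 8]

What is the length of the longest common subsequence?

Pick 6 (sensor 1 #1, sensor 2 #4), 8 (sensor 1 #6, sensor 2 #5), 7 (sensor 1 #8, sensor 2 #6), 8 (sensor 1 #10, sensor 2 #7); all 4 values appear in both, in order. The LCS DP gives dp[11][7] = 4, so this is optimal.

4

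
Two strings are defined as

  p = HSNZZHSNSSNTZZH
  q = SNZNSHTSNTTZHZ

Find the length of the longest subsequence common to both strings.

10

One common subsequence of length 10: S (p #2, q #1), N (p #3, q #2), Z (p #5, q #3), N (p #8, q #4), S (p #9, q #5), S (p #10, q #8), N (p #11, q #9), T (p #12, q #11), Z (p #13, q #12), Z (p #14, q #14). dp[15][14] = 10 confirms this is the maximum.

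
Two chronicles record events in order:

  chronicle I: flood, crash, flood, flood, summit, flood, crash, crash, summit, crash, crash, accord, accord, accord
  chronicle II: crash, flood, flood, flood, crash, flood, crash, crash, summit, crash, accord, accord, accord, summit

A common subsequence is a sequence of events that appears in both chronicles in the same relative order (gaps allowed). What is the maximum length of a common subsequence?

Match flood (chronicle I #1, chronicle II #2), flood (chronicle I #3, chronicle II #3), flood (chronicle I #4, chronicle II #4), flood (chronicle I #6, chronicle II #6), crash (chronicle I #7, chronicle II #7), crash (chronicle I #8, chronicle II #8), summit (chronicle I #9, chronicle II #9), crash (chronicle I #11, chronicle II #10), accord (chronicle I #12, chronicle II #11), accord (chronicle I #13, chronicle II #12), accord (chronicle I #14, chronicle II #13) — 11 events in the same relative order in both. Since dp[14][14] = 11, nothing longer is possible.

11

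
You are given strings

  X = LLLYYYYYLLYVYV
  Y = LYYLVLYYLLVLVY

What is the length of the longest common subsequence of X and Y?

9

Match L at X[1]=Y[1]; then L at X[2]=Y[4]; then L at X[3]=Y[6]; then Y at X[4]=Y[7]; then Y at X[5]=Y[8]; then L at X[9]=Y[10]; then L at X[10]=Y[12]; then V at X[12]=Y[13]; then Y at X[13]=Y[14] — 9 characters in the same relative order in both. Since dp[14][14] = 9, nothing longer is possible.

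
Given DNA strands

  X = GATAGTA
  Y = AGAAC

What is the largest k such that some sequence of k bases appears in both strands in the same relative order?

Match G at X[1]=Y[2] → A at X[2]=Y[3] → A at X[4]=Y[4] — 3 bases in the same relative order in both, and the DP table's final entry dp[7][5] is also 3, so no common subsequence is longer.

3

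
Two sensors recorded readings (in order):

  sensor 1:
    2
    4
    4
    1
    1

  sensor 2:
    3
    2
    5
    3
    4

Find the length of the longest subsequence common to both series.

Match 2 [1,2], then 4 [3,5] — 2 values in the same relative order in both. dp[5][5] = 2 confirms this is the maximum.

2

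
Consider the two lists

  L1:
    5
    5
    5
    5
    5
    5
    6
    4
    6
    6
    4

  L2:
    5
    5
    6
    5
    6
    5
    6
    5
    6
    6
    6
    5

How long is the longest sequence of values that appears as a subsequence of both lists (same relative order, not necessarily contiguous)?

8

Match 5 (L1 #1, L2 #1) → 5 (L1 #2, L2 #2) → 5 (L1 #3, L2 #4) → 5 (L1 #4, L2 #6) → 5 (L1 #6, L2 #8) → 6 (L1 #7, L2 #9) → 6 (L1 #9, L2 #10) → 6 (L1 #10, L2 #11) — 8 values in the same relative order in both, and the DP table's final entry dp[11][12] is also 8, so no common subsequence is longer.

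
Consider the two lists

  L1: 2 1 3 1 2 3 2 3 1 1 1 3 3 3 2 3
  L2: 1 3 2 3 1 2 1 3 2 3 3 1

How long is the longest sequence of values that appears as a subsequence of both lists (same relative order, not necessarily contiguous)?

Pick 1 [2,1], 3 [3,2], 2 [5,3], 3 [6,4], 2 [7,6], 1 [11,7], 3 [12,8], 3 [13,10], 3 [14,11]; all 9 values appear in both, in order. Since dp[16][12] = 9, nothing longer is possible.

9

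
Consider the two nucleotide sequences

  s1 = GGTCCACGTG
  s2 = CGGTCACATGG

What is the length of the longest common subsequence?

Taking G [1,2], then G [2,3], then T [3,4], then C [4,5], then C [5,7], then A [6,8], then G [8,10], then G [10,11] gives a common subsequence of length 8. dp[10][11] = 8 confirms this is the maximum.

8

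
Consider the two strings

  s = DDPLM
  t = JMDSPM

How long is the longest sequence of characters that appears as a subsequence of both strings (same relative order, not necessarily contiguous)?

Let dp[i][j] be the LCS length of the first i characters of s and the first j characters of t. dp[i][j] = dp[i-1][j-1]+1 when the i-th and j-th characters match, else max(dp[i-1][j], dp[i][j-1]).
    ·  J  M  D  S  P  M
 ·  0  0  0  0  0  0  0
 D  0  0  0  1  1  1  1
 D  0  0  0  1  1  1  1
 P  0  0  0  1  1  2  2
 L  0  0  0  1  1  2  2
 M  0  0  1  1  1  2  3
dp[5][6] = 3. One LCS (by backtracking along matches): DPM.

3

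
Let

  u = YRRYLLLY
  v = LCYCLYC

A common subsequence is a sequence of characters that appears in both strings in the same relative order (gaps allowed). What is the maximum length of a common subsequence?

Let dp[i][j] be the LCS length of the first i characters of u and the first j characters of v. dp[i][j] = dp[i-1][j-1]+1 when the i-th and j-th characters match, else max(dp[i-1][j], dp[i][j-1]).
    ·  L  C  Y  C  L  Y  C
 ·  0  0  0  0  0  0  0  0
 Y  0  0  0  1  1  1  1  1
 R  0  0  0  1  1  1  1  1
 R  0  0  0  1  1  1  1  1
 Y  0  0  0  1  1  1  2  2
 L  0  1  1  1  1  2  2  2
 L  0  1  1  1  1  2  2  2
 L  0  1  1  1  1  2  2  2
 Y  0  1  1  2  2  2  3  3
dp[8][7] = 3. One LCS (by backtracking along matches): YLY.

3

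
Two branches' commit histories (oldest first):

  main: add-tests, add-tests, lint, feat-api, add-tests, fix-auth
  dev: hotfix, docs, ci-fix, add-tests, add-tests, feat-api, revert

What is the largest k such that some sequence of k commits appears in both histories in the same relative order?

3

Pick add-tests at main[1]=dev[4], then add-tests at main[2]=dev[5], then feat-api at main[4]=dev[6]; all 3 commits appear in both, in order. Since dp[6][7] = 3, nothing longer is possible.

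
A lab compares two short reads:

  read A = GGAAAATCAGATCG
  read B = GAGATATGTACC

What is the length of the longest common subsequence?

One common subsequence of length 8: G [1,1], then G [2,3], then A [3,4], then A [6,6], then T [7,7], then G [10,8], then A [11,10], then C [13,12]. Since dp[14][12] = 8, nothing longer is possible.

8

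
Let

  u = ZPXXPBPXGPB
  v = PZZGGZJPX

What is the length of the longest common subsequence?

Let dp[i][j] be the LCS length of the first i characters of u and the first j characters of v. dp[i][j] = dp[i-1][j-1]+1 when the i-th and j-th characters match, else max(dp[i-1][j], dp[i][j-1]).
    ·  P  Z  Z  G  G  Z  J  P  X
 ·  0  0  0  0  0  0  0  0  0  0
 Z  0  0  1  1  1  1  1  1  1  1
 P  0  1  1  1  1  1  1  1  2  2
 X  0  1  1  1  1  1  1  1  2  3
 X  0  1  1  1  1  1  1  1  2  3
 P  0  1  1  1  1  1  1  1  2  3
 B  0  1  1  1  1  1  1  1  2  3
 P  0  1  1  1  1  1  1  1  2  3
 X  0  1  1  1  1  1  1  1  2  3
 G  0  1  1  1  2  2  2  2  2  3
 P  0  1  1  1  2  2  2  2  3  3
 B  0  1  1  1  2  2  2  2  3  3
dp[11][9] = 3. One LCS (by backtracking along matches): ZPX.

3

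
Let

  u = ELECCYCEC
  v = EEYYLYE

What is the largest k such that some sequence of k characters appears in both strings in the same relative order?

4

Let dp[i][j] be the LCS length of the first i characters of u and the first j characters of v. dp[i][j] = dp[i-1][j-1]+1 when the i-th and j-th characters match, else max(dp[i-1][j], dp[i][j-1]).
    ·  E  E  Y  Y  L  Y  E
 ·  0  0  0  0  0  0  0  0
 E  0  1  1  1  1  1  1  1
 L  0  1  1  1  1  2  2  2
 E  0  1  2  2  2  2  2  3
 C  0  1  2  2  2  2  2  3
 C  0  1  2  2  2  2  2  3
 Y  0  1  2  3  3  3  3  3
 C  0  1  2  3  3  3  3  3
 E  0  1  2  3  3  3  3  4
 C  0  1  2  3  3  3  3  4
dp[9][7] = 4. One LCS (by backtracking along matches): ELYE.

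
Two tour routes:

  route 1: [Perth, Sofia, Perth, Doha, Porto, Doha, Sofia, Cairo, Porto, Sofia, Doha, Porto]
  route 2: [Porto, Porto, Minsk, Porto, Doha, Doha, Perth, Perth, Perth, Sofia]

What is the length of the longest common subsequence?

3

Taking Perth [1,8] → Perth [3,9] → Sofia [10,10] gives a common subsequence of length 3. Since dp[12][10] = 3, nothing longer is possible.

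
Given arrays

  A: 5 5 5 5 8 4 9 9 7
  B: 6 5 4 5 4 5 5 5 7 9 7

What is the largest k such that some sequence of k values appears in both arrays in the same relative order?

Pick 5 (A #1, B #4), 5 (A #2, B #6), 5 (A #3, B #7), 5 (A #4, B #8), 9 (A #8, B #10), 7 (A #9, B #11); all 6 values appear in both, in order. dp[9][11] = 6 confirms this is the maximum.

6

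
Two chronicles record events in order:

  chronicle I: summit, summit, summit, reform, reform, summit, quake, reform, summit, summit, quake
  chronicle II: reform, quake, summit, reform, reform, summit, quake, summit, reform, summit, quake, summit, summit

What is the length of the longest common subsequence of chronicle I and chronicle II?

8

One common subsequence of length 8: summit (chronicle I #1, chronicle II #3), then summit (chronicle I #2, chronicle II #6), then summit (chronicle I #3, chronicle II #8), then reform (chronicle I #5, chronicle II #9), then summit (chronicle I #6, chronicle II #10), then quake (chronicle I #7, chronicle II #11), then summit (chronicle I #9, chronicle II #12), then summit (chronicle I #10, chronicle II #13). The LCS DP gives dp[11][13] = 8, so this is optimal.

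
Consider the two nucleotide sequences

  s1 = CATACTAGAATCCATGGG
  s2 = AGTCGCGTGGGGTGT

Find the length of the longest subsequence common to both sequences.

One common subsequence of length 9: A [2,1], T [3,3], C [5,4], G [8,5], C [12,6], T [15,8], G [16,11], G [17,12], G [18,14]. Since dp[18][15] = 9, nothing longer is possible.

9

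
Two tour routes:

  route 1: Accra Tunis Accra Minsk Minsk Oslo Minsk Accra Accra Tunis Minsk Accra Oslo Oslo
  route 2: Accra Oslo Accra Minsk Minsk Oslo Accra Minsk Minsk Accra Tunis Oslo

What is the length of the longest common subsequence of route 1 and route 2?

9

Taking Accra (route 1 #1, route 2 #1), Accra (route 1 #3, route 2 #3), Minsk (route 1 #4, route 2 #4), Minsk (route 1 #5, route 2 #5), Oslo (route 1 #6, route 2 #6), Minsk (route 1 #7, route 2 #9), Accra (route 1 #9, route 2 #10), Tunis (route 1 #10, route 2 #11), Oslo (route 1 #14, route 2 #12) gives a common subsequence of length 9. The LCS DP gives dp[14][12] = 9, so this is optimal.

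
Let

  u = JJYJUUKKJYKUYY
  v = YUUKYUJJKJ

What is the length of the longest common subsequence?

Pick Y (u #3, v #1), then U (u #5, v #2), then U (u #6, v #3), then K (u #7, v #4), then K (u #8, v #9), then J (u #9, v #10); all 6 characters appear in both, in order, and the DP table's final entry dp[14][10] is also 6, so no common subsequence is longer.

6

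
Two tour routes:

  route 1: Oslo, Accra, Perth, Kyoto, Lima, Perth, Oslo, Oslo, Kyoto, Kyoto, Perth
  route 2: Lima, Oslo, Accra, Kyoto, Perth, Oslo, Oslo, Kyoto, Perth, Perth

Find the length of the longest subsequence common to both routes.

Pick Oslo at route 1[1]=route 2[2], Accra at route 1[2]=route 2[3], Kyoto at route 1[4]=route 2[4], Perth at route 1[6]=route 2[5], Oslo at route 1[7]=route 2[6], Oslo at route 1[8]=route 2[7], Kyoto at route 1[9]=route 2[8], Perth at route 1[11]=route 2[10]; all 8 stops appear in both, in order, and the DP table's final entry dp[11][10] is also 8, so no common subsequence is longer.

8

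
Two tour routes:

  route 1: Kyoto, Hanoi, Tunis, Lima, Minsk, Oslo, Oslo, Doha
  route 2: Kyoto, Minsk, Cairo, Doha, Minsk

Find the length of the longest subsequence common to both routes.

3

One common subsequence of length 3: Kyoto at route 1[1]=route 2[1], then Minsk at route 1[5]=route 2[2], then Doha at route 1[8]=route 2[4]. The LCS DP gives dp[8][5] = 3, so this is optimal.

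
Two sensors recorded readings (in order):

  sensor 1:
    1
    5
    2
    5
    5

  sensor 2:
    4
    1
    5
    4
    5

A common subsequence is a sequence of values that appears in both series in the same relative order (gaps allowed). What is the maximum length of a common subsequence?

3

Match 1 [1,2], then 5 [2,3], then 5 [5,5] — 3 values in the same relative order in both, and the DP table's final entry dp[5][5] is also 3, so no common subsequence is longer.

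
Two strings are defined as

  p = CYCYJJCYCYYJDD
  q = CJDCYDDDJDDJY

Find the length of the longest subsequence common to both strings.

Match C at p[3]=q[1]; then J at p[5]=q[2]; then C at p[7]=q[4]; then Y at p[8]=q[5]; then J at p[12]=q[9]; then D at p[13]=q[10]; then D at p[14]=q[11] — 7 characters in the same relative order in both. The LCS DP gives dp[14][13] = 7, so this is optimal.

7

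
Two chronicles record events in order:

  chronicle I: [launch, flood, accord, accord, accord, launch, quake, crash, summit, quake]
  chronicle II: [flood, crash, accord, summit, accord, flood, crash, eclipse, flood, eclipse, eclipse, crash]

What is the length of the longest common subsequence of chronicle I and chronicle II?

4

Match flood [2,1]; then accord [3,3]; then accord [4,5]; then crash [8,12] — 4 events in the same relative order in both. The LCS DP gives dp[10][12] = 4, so this is optimal.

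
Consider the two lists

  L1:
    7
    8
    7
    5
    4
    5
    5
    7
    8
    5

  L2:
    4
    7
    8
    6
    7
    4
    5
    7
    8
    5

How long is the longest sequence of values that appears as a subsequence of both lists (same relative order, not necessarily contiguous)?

One common subsequence of length 8: 7 at L1[1]=L2[2] → 8 at L1[2]=L2[3] → 7 at L1[3]=L2[5] → 4 at L1[5]=L2[6] → 5 at L1[7]=L2[7] → 7 at L1[8]=L2[8] → 8 at L1[9]=L2[9] → 5 at L1[10]=L2[10]. Since dp[10][10] = 8, nothing longer is possible.

8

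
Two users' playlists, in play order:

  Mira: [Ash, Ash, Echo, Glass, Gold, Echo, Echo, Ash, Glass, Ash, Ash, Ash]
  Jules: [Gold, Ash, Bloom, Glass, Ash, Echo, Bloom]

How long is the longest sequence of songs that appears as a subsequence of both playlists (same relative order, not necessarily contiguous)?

4

Pick Gold (Mira #5, Jules #1); then Ash (Mira #8, Jules #2); then Glass (Mira #9, Jules #4); then Ash (Mira #10, Jules #5); all 4 songs appear in both, in order. Since dp[12][7] = 4, nothing longer is possible.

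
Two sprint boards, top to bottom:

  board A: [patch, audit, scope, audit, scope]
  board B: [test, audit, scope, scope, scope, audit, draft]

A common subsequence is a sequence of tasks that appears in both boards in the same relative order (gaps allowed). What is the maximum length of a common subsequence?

Match audit [2,2], then scope [3,5], then audit [4,6] — 3 tasks in the same relative order in both. dp[5][7] = 3 confirms this is the maximum.

3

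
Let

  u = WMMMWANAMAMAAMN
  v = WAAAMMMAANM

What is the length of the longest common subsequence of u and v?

Match W at u[1]=v[1] → A at u[6]=v[3] → A at u[8]=v[4] → M at u[9]=v[6] → M at u[11]=v[7] → A at u[12]=v[8] → A at u[13]=v[9] → M at u[14]=v[11] — 8 characters in the same relative order in both. The LCS DP gives dp[15][11] = 8, so this is optimal.

8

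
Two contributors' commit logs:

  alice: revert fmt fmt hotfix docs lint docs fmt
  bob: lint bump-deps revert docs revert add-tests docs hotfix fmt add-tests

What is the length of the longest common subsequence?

Match revert at alice[1]=bob[3] → docs at alice[5]=bob[4] → docs at alice[7]=bob[7] → fmt at alice[8]=bob[9] — 4 commits in the same relative order in both. dp[8][10] = 4 confirms this is the maximum.

4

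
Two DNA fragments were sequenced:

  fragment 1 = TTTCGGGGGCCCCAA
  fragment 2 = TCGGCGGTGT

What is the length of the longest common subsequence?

7

Let dp[i][j] be the LCS length of the first i bases of fragment 1 and the first j bases of fragment 2. dp[i][j] = dp[i-1][j-1]+1 when the i-th and j-th bases match, else max(dp[i-1][j], dp[i][j-1]).
    ·  T  C  G  G  C  G  G  T  G  T
 ·  0  0  0  0  0  0  0  0  0  0  0
 T  0  1  1  1  1  1  1  1  1  1  1
 T  0  1  1  1  1  1  1  1  2  2  2
 T  0  1  1  1  1  1  1  1  2  2  3
 C  0  1  2  2  2  2  2  2  2  2  3
 G  0  1  2  3  3  3  3  3  3  3  3
 G  0  1  2  3  4  4  4  4  4  4  4
 G  0  1  2  3  4  4  5  5  5  5  5
 G  0  1  2  3  4  4  5  6  6  6  6
 G  0  1  2  3  4  4  5  6  6  7  7
 C  0  1  2  3  4  5  5  6  6  7  7
 C  0  1  2  3  4  5  5  6  6  7  7
 C  0  1  2  3  4  5  5  6  6  7  7
 C  0  1  2  3  4  5  5  6  6  7  7
 A  0  1  2  3  4  5  5  6  6  7  7
 A  0  1  2  3  4  5  5  6  6  7  7
dp[15][10] = 7. One LCS (by backtracking along matches): TCGGGGG.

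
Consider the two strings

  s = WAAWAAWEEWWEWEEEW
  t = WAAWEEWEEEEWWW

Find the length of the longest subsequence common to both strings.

One common subsequence of length 12: W at s[4]=t[1] → A at s[5]=t[2] → A at s[6]=t[3] → W at s[7]=t[4] → E at s[8]=t[5] → E at s[9]=t[6] → W at s[11]=t[7] → E at s[12]=t[8] → E at s[14]=t[9] → E at s[15]=t[10] → E at s[16]=t[11] → W at s[17]=t[14]. dp[17][14] = 12 confirms this is the maximum.

12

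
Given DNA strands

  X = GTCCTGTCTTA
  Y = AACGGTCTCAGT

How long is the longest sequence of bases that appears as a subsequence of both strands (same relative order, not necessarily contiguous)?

Let dp[i][j] be the LCS length of the first i bases of X and the first j bases of Y. dp[i][j] = dp[i-1][j-1]+1 when the i-th and j-th bases match, else max(dp[i-1][j], dp[i][j-1]).
    ·  A  A  C  G  G  T  C  T  C  A  G  T
 ·  0  0  0  0  0  0  0  0  0  0  0  0  0
 G  0  0  0  0  1  1  1  1  1  1  1  1  1
 T  0  0  0  0  1  1  2  2  2  2  2  2  2
 C  0  0  0  1  1  1  2  3  3  3  3  3  3
 C  0  0  0  1  1  1  2  3  3  4  4  4  4
 T  0  0  0  1  1  1  2  3  4  4  4  4  5
 G  0  0  0  1  2  2  2  3  4  4  4  5  5
 T  0  0  0  1  2  2  3  3  4  4  4  5  6
 C  0  0  0  1  2  2  3  4  4  5  5  5  6
 T  0  0  0  1  2  2  3  4  5  5  5  5  6
 T  0  0  0  1  2  2  3  4  5  5  5  5  6
 A  0  1  1  1  2  2  3  4  5  5  6  6  6
dp[11][12] = 6. One LCS (by backtracking along matches): GTCCGT.

6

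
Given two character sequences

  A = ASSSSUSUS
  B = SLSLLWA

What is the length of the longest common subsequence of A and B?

Match S (A #2, B #1); then S (A #3, B #3) — 2 characters in the same relative order in both, and the DP table's final entry dp[9][7] is also 2, so no common subsequence is longer.

2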